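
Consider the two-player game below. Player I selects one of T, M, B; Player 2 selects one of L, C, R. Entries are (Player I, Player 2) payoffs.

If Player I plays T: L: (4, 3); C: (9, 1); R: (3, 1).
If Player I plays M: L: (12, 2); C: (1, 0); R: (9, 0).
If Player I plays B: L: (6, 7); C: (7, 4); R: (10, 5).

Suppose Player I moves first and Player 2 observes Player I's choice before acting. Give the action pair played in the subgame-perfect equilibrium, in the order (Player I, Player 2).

Work backward from Player 2's decision.
- T → Player 2 plays L (best of 3, 1, 1); Player I gets 4.
- M → Player 2 plays L (best of 2, 0, 0); Player I gets 12.
- B → Player 2 plays L (best of 7, 4, 5); Player I gets 6.
Among 4, 12, 6, the best is 12 at M. Subgame-perfect outcome: (M, L) with payoffs (12, 2).

(M, L)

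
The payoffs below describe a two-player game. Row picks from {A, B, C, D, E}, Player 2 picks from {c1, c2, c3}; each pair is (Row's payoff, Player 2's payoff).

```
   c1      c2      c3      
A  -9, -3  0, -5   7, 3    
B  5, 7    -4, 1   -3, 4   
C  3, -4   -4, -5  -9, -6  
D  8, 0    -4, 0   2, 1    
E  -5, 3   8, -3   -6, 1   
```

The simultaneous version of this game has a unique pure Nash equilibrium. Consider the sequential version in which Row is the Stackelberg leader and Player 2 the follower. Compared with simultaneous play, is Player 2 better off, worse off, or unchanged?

unchanged

Solve by backward induction (Row leads).
- A: BR = c3, leader payoff 7.
- B: BR = c1, leader payoff 5.
- C: BR = c1, leader payoff 3.
- D: BR = c3, leader payoff 2.
- E: BR = c1, leader payoff -5.
Row's induced payoffs are 7, 5, 3, 2, -5, so Row commits to A. Subgame-perfect outcome: (A, c3) with payoffs (7, 3).
Now find the simultaneous Nash equilibrium.
Row's best replies: c1→D; c2→E; c3→A.
Player 2's best replies: A→c3; B→c1; C→c1; D→c3; E→c1.
Only (A, c3) has each player best-responding; Nash payoffs (7, 3).
Player 2 earns 3 sequentially versus 3 at the Nash outcome: unchanged.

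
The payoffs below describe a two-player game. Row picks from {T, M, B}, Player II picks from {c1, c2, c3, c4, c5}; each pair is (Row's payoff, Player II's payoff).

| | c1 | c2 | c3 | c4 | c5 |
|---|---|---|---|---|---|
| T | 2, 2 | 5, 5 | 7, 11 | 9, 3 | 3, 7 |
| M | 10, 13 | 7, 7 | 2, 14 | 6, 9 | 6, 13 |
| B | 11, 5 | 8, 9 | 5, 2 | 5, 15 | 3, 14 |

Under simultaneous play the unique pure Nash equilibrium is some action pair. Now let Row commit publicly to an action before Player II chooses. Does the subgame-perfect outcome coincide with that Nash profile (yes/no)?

Player II best-responds to each possible Row move:
- T → Player II plays c3 (best of 2, 5, 11, 3, 7); Row gets 7.
- M → Player II plays c3 (best of 13, 7, 14, 9, 13); Row gets 2.
- B → Player II plays c4 (best of 5, 9, 2, 15, 14); Row gets 5.
Row's induced payoffs are 7, 2, 5, so Row commits to T. Subgame-perfect outcome: (T, c3) with payoffs (7, 11).
For the simultaneous game, intersect best replies.
Row's best replies: c1→B; c2→B; c3→T; c4→T; c5→M.
Player II's best replies: T→c3; M→c3; B→c4.
Only (T, c3) has each player best-responding; Nash payoffs (7, 11).
Sequential outcome (T, c3) coincides with the Nash profile (T, c3).

yes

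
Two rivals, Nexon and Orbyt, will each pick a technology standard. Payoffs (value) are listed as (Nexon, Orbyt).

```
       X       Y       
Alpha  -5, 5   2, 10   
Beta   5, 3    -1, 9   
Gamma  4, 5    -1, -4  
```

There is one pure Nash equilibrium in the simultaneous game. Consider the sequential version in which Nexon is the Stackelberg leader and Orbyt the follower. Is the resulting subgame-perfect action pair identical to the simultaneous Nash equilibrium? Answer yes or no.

no

Solve by backward induction (Nexon leads).
- Alpha → Orbyt plays Y (best of 5, 10); Nexon gets 2.
- Beta → Orbyt plays Y (best of 3, 9); Nexon gets -1.
- Gamma → Orbyt plays X (best of 5, -4); Nexon gets 4.
Maximizing over 2, -1, 4, Nexon chooses Gamma. Subgame-perfect outcome: (Gamma, X) with payoffs (4, 5).
Now find the simultaneous Nash equilibrium.
Nexon's best replies: X→Beta; Y→Alpha.
Orbyt's best replies: Alpha→Y; Beta→Y; Gamma→X.
Only (Alpha, Y) has each player best-responding; Nash payoffs (2, 10).
Sequential outcome (Gamma, X) differs from the Nash profile (Alpha, Y).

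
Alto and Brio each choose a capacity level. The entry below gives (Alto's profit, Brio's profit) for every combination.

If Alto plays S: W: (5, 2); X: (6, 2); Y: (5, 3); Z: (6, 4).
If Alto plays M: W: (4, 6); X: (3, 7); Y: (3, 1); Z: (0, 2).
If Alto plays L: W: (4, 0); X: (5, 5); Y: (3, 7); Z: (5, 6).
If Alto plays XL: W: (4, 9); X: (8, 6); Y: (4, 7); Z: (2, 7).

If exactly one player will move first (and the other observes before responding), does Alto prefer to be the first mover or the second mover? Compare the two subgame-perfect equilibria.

If Alto leads: Brio's best replies are S→Z, M→X, L→Y, XL→W; Alto's induced payoffs 6, 3, 3, 4; outcome (S, Z), payoffs (6, 4).
If Brio leads: Alto's best replies are W→S, X→XL, Y→S, Z→S; Brio's induced payoffs 2, 6, 3, 4; outcome (XL, X), payoffs (8, 6).
Alto gets 6 moving first and 8 moving second, so Alto prefers to move second.

second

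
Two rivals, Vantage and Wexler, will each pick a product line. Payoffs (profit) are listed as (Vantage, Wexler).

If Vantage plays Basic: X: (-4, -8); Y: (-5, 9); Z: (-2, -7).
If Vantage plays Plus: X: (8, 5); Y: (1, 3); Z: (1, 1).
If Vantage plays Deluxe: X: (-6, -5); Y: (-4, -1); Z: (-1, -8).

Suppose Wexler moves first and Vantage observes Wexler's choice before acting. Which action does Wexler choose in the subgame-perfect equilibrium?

X

Solve by backward induction (Wexler leads).
- X → Vantage plays Plus (best of -4, 8, -6); Wexler gets 5.
- Y → Vantage plays Plus (best of -5, 1, -4); Wexler gets 3.
- Z → Vantage plays Plus (best of -2, 1, -1); Wexler gets 1.
Among 5, 3, 1, the best is 5 at X. Subgame-perfect outcome: (Plus, X) with payoffs (8, 5).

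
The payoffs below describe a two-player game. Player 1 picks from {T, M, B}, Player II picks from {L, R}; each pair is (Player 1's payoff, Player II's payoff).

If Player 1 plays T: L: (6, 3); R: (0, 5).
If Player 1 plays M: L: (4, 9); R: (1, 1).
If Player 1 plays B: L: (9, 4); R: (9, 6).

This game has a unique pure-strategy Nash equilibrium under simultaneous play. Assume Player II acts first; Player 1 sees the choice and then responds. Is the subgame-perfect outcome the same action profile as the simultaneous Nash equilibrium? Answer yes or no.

Work backward from Player 1's decision.
- L: BR = B, leader payoff 4.
- R: BR = B, leader payoff 6.
Player II's induced payoffs are 4, 6, so Player II commits to R. Subgame-perfect outcome: (B, R) with payoffs (9, 6).
Under simultaneous play:
Player 1's best replies: L→B; R→B.
Player II's best replies: T→R; M→L; B→R.
Only (B, R) has each player best-responding; Nash payoffs (9, 6).
Sequential outcome (B, R) coincides with the Nash profile (B, R).

yes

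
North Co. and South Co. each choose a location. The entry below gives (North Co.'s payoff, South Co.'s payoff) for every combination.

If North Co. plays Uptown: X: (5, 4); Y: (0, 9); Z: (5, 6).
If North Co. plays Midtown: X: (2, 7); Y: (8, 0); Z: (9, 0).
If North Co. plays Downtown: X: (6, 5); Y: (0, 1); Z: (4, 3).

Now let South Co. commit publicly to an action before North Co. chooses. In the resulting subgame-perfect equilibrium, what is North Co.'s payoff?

6

Work backward from North Co.'s decision.
- X: BR = Downtown, leader payoff 5.
- Y: BR = Midtown, leader payoff 0.
- Z: BR = Midtown, leader payoff 0.
Among 5, 0, 0, the best is 5 at X. Subgame-perfect outcome: (Downtown, X) with payoffs (6, 5).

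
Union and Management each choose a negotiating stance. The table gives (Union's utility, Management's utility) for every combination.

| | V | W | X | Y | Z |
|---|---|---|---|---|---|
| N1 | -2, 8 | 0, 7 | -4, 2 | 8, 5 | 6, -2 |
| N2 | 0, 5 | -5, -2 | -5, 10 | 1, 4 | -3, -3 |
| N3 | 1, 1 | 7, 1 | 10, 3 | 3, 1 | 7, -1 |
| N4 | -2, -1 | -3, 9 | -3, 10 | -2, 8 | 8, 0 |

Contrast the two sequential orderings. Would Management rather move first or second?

If Union leads: Management's best replies are N1→V, N2→X, N3→X, N4→X; Union's induced payoffs -2, -5, 10, -3; outcome (N3, X), payoffs (10, 3).
If Management leads: Union's best replies are V→N3, W→N3, X→N3, Y→N1, Z→N4; Management's induced payoffs 1, 1, 3, 5, 0; outcome (N1, Y), payoffs (8, 5).
Management gets 5 moving first and 3 moving second, so Management prefers to move first.

first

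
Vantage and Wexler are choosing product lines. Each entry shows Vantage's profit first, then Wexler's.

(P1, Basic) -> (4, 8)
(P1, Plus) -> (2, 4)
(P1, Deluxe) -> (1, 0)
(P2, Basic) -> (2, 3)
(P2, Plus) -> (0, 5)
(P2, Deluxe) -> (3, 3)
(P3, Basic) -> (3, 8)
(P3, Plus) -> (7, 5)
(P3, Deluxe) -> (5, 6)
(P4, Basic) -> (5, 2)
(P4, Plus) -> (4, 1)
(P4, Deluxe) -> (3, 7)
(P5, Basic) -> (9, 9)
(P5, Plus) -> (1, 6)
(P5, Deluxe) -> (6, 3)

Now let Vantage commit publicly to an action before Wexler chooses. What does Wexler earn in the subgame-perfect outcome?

9

Wexler best-responds to each possible Vantage move:
- P1: BR = Basic, leader payoff 4.
- P2: BR = Plus, leader payoff 0.
- P3: BR = Basic, leader payoff 3.
- P4: BR = Deluxe, leader payoff 3.
- P5: BR = Basic, leader payoff 9.
Among 4, 0, 3, 3, 9, the best is 9 at P5. Subgame-perfect outcome: (P5, Basic) with payoffs (9, 9).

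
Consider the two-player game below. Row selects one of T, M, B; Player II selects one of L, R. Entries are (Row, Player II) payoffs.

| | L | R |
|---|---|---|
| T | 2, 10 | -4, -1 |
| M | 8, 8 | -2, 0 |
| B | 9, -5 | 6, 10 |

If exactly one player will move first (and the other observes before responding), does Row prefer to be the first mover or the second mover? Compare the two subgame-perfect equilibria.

first

If Row leads: Player II's best replies are T→L, M→L, B→R; Row's induced payoffs 2, 8, 6; outcome (M, L), payoffs (8, 8).
If Player II leads: Row's best replies are L→B, R→B; Player II's induced payoffs -5, 10; outcome (B, R), payoffs (6, 10).
Row gets 8 moving first and 6 moving second, so Row prefers to move first.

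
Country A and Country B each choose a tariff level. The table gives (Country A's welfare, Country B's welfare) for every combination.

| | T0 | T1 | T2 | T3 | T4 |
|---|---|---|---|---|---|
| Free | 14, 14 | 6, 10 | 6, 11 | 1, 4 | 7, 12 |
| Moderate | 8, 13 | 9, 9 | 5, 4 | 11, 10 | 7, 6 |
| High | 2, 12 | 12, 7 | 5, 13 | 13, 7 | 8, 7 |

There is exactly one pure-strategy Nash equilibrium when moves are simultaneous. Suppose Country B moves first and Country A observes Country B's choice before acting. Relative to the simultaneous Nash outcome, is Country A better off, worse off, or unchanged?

unchanged

Solve by backward induction (Country B leads).
- T0: BR = Free, leader payoff 14.
- T1: BR = High, leader payoff 7.
- T2: BR = Free, leader payoff 11.
- T3: BR = High, leader payoff 7.
- T4: BR = High, leader payoff 7.
Maximizing over 14, 7, 11, 7, 7, Country B chooses T0. Subgame-perfect outcome: (Free, T0) with payoffs (14, 14).
Now find the simultaneous Nash equilibrium.
Country A's best replies: T0→Free; T1→High; T2→Free; T3→High; T4→High.
Country B's best replies: Free→T0; Moderate→T0; High→T2.
Only (Free, T0) has each player best-responding; Nash payoffs (14, 14).
Country A earns 14 sequentially versus 14 at the Nash outcome: unchanged.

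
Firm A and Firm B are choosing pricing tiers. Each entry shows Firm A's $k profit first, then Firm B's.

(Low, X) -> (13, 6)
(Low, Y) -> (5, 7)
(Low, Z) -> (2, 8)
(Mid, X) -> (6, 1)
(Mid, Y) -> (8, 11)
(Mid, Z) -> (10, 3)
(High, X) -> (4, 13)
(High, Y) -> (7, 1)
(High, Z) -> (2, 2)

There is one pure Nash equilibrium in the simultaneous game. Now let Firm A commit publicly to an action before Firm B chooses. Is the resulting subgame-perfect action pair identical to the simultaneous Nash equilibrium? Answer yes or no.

Solve by backward induction (Firm A leads).
- Low: Firm B compares 6, 7, 8 and picks Z; Firm A would get 2.
- Mid: Firm B compares 1, 11, 3 and picks Y; Firm A would get 8.
- High: Firm B compares 13, 1, 2 and picks X; Firm A would get 4.
Among 2, 8, 4, the best is 8 at Mid. Subgame-perfect outcome: (Mid, Y) with payoffs (8, 11).
Under simultaneous play:
Firm A's best replies: X→Low; Y→Mid; Z→Mid.
Firm B's best replies: Low→Z; Mid→Y; High→X.
The unique mutual best reply is (Mid, Y), giving (8, 11).
Sequential outcome (Mid, Y) coincides with the Nash profile (Mid, Y).

yes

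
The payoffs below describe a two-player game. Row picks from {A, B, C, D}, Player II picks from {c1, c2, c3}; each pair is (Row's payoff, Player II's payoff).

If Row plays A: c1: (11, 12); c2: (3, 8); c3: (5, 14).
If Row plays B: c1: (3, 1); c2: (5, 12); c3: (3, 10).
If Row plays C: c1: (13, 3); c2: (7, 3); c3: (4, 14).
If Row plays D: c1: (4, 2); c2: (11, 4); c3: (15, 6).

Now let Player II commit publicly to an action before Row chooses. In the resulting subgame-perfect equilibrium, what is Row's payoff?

15

Backward induction with Player II moving first.
- c1: Row compares 11, 3, 13, 4 and picks C; Player II would get 3.
- c2: Row compares 3, 5, 7, 11 and picks D; Player II would get 4.
- c3: Row compares 5, 3, 4, 15 and picks D; Player II would get 6.
Player II's induced payoffs are 3, 4, 6, so Player II commits to c3. Subgame-perfect outcome: (D, c3) with payoffs (15, 6).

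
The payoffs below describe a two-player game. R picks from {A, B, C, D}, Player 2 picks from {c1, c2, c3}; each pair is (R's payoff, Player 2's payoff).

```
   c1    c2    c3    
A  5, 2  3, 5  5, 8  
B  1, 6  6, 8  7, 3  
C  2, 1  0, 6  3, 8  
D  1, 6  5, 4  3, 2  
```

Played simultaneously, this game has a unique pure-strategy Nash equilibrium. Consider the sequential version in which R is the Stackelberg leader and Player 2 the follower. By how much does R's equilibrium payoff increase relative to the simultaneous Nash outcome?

Backward induction with R moving first.
- A → Player 2 plays c3 (best of 2, 5, 8); R gets 5.
- B → Player 2 plays c2 (best of 6, 8, 3); R gets 6.
- C → Player 2 plays c3 (best of 1, 6, 8); R gets 3.
- D → Player 2 plays c1 (best of 6, 4, 2); R gets 1.
Among 5, 6, 3, 1, the best is 6 at B. Subgame-perfect outcome: (B, c2) with payoffs (6, 8).
For the simultaneous game, intersect best replies.
R's best replies: c1→A; c2→B; c3→B.
Player 2's best replies: A→c3; B→c2; C→c3; D→c1.
Only (B, c2) has each player best-responding; Nash payoffs (6, 8).
R's commitment gain: 6 − 6 = 0.

0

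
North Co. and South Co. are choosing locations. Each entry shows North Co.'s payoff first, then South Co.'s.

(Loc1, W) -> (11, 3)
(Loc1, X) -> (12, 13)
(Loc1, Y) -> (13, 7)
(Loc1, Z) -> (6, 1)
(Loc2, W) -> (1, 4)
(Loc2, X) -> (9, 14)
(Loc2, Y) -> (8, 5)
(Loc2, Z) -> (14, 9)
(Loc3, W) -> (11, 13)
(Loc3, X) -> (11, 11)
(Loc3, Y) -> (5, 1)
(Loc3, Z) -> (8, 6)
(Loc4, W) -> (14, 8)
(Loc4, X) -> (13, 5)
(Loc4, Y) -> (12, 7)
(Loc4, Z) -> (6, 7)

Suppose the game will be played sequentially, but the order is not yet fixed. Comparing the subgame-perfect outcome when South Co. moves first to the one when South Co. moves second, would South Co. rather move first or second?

If North Co. leads: South Co.'s best replies are Loc1→X, Loc2→X, Loc3→W, Loc4→W; North Co.'s induced payoffs 12, 9, 11, 14; outcome (Loc4, W), payoffs (14, 8).
If South Co. leads: North Co.'s best replies are W→Loc4, X→Loc4, Y→Loc1, Z→Loc2; South Co.'s induced payoffs 8, 5, 7, 9; outcome (Loc2, Z), payoffs (14, 9).
South Co. gets 9 moving first and 8 moving second, so South Co. prefers to move first.

first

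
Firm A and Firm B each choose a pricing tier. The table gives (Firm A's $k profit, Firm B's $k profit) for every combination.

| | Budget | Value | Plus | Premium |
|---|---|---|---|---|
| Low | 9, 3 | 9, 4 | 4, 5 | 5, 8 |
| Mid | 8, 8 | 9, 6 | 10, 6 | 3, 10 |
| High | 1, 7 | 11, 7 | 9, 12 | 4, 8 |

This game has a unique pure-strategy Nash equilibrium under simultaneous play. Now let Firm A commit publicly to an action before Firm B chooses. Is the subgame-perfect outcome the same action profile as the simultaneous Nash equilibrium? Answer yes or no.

no

Solve by backward induction (Firm A leads).
- Low: Firm B compares 3, 4, 5, 8 and picks Premium; Firm A would get 5.
- Mid: Firm B compares 8, 6, 6, 10 and picks Premium; Firm A would get 3.
- High: Firm B compares 7, 7, 12, 8 and picks Plus; Firm A would get 9.
Among 5, 3, 9, the best is 9 at High. Subgame-perfect outcome: (High, Plus) with payoffs (9, 12).
For the simultaneous game, intersect best replies.
Firm A's best replies: Budget→Low; Value→High; Plus→Mid; Premium→Low.
Firm B's best replies: Low→Premium; Mid→Premium; High→Plus.
Only (Low, Premium) has each player best-responding; Nash payoffs (5, 8).
Sequential outcome (High, Plus) differs from the Nash profile (Low, Premium).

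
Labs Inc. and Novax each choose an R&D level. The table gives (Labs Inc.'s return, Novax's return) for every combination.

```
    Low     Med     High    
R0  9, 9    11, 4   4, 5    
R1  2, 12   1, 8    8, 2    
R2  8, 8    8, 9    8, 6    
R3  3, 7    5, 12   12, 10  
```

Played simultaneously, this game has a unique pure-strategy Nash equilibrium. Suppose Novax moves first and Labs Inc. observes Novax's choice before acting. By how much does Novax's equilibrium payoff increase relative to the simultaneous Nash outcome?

1

Labs Inc. best-responds to each possible Novax move:
- Low: BR = R0, leader payoff 9.
- Med: BR = R0, leader payoff 4.
- High: BR = R3, leader payoff 10.
Among 9, 4, 10, the best is 10 at High. Subgame-perfect outcome: (R3, High) with payoffs (12, 10).
Under simultaneous play:
Labs Inc.'s best replies: Low→R0; Med→R0; High→R3.
Novax's best replies: R0→Low; R1→Low; R2→Med; R3→Med.
Only (R0, Low) has each player best-responding; Nash payoffs (9, 9).
Novax's commitment gain: 10 − 9 = 1.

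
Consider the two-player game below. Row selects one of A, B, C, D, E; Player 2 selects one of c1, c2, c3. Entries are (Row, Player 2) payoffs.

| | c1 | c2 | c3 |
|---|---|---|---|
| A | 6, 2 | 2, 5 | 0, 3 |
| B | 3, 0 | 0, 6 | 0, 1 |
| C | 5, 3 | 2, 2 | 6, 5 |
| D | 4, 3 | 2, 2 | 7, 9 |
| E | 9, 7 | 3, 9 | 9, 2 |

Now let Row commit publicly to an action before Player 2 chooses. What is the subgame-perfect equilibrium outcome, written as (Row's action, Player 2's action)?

(D, c3)

Work backward from Player 2's decision.
- A: Player 2 compares 2, 5, 3 and picks c2; Row would get 2.
- B: Player 2 compares 0, 6, 1 and picks c2; Row would get 0.
- C: Player 2 compares 3, 2, 5 and picks c3; Row would get 6.
- D: Player 2 compares 3, 2, 9 and picks c3; Row would get 7.
- E: Player 2 compares 7, 9, 2 and picks c2; Row would get 3.
Among 2, 0, 6, 7, 3, the best is 7 at D. Subgame-perfect outcome: (D, c3) with payoffs (7, 9).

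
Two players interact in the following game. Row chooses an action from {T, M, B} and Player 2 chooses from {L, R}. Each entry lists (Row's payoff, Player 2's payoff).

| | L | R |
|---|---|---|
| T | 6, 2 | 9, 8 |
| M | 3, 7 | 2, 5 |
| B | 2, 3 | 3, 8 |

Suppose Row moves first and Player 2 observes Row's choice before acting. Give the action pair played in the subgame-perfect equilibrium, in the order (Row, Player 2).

Player 2 best-responds to each possible Row move:
- T: Player 2 compares 2, 8 and picks R; Row would get 9.
- M: Player 2 compares 7, 5 and picks L; Row would get 3.
- B: Player 2 compares 3, 8 and picks R; Row would get 3.
Row's induced payoffs are 9, 3, 3, so Row commits to T. Subgame-perfect outcome: (T, R) with payoffs (9, 8).

(T, R)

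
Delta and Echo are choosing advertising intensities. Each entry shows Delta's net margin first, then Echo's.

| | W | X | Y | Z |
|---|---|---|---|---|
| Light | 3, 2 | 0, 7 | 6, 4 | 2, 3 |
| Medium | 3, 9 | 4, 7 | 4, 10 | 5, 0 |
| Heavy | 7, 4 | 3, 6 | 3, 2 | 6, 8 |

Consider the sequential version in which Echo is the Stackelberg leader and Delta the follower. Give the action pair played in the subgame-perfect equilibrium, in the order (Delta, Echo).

(Heavy, Z)

Solve by backward induction (Echo leads).
- W: Delta compares 3, 3, 7 and picks Heavy; Echo would get 4.
- X: Delta compares 0, 4, 3 and picks Medium; Echo would get 7.
- Y: Delta compares 6, 4, 3 and picks Light; Echo would get 4.
- Z: Delta compares 2, 5, 6 and picks Heavy; Echo would get 8.
Among 4, 7, 4, 8, the best is 8 at Z. Subgame-perfect outcome: (Heavy, Z) with payoffs (6, 8).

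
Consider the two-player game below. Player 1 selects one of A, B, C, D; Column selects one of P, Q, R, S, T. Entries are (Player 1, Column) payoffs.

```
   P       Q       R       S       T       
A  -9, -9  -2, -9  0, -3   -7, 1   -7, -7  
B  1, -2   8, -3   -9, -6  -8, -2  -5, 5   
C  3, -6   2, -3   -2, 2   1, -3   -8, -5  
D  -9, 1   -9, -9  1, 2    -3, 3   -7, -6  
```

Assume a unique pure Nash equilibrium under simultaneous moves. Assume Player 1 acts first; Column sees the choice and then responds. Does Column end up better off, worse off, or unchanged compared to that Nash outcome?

worse off

Work backward from Column's decision.
- A → Column plays S (best of -9, -9, -3, 1, -7); Player 1 gets -7.
- B → Column plays T (best of -2, -3, -6, -2, 5); Player 1 gets -5.
- C → Column plays R (best of -6, -3, 2, -3, -5); Player 1 gets -2.
- D → Column plays S (best of 1, -9, 2, 3, -6); Player 1 gets -3.
Among -7, -5, -2, -3, the best is -2 at C. Subgame-perfect outcome: (C, R) with payoffs (-2, 2).
Under simultaneous play:
Player 1's best replies: P→C; Q→B; R→D; S→C; T→B.
Column's best replies: A→S; B→T; C→R; D→S.
Only (B, T) has each player best-responding; Nash payoffs (-5, 5).
Column earns 2 sequentially versus 5 at the Nash outcome: worse off.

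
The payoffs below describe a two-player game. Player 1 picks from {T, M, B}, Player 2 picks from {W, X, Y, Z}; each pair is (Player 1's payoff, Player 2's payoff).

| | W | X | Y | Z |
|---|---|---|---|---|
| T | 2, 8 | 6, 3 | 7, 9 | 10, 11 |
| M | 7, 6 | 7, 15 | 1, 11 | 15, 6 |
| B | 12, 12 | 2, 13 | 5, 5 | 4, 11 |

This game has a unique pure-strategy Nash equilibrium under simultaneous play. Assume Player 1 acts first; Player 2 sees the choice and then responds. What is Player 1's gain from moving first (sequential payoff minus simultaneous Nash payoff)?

Work backward from Player 2's decision.
- T: BR = Z, leader payoff 10.
- M: BR = X, leader payoff 7.
- B: BR = X, leader payoff 2.
Player 1's induced payoffs are 10, 7, 2, so Player 1 commits to T. Subgame-perfect outcome: (T, Z) with payoffs (10, 11).
Under simultaneous play:
Player 1's best replies: W→B; X→M; Y→T; Z→M.
Player 2's best replies: T→Z; M→X; B→X.
The unique mutual best reply is (M, X), giving (7, 15).
Player 1's commitment gain: 10 − 7 = 3.

3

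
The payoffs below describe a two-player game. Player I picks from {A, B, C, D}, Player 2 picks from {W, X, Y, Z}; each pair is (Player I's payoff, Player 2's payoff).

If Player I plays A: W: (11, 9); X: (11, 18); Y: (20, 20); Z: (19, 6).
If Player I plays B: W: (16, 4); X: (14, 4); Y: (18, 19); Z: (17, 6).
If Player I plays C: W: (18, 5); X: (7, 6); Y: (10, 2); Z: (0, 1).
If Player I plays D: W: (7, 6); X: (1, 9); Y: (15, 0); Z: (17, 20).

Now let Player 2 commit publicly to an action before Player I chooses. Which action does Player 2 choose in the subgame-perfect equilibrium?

Backward induction with Player 2 moving first.
- W: Player I compares 11, 16, 18, 7 and picks C; Player 2 would get 5.
- X: Player I compares 11, 14, 7, 1 and picks B; Player 2 would get 4.
- Y: Player I compares 20, 18, 10, 15 and picks A; Player 2 would get 20.
- Z: Player I compares 19, 17, 0, 17 and picks A; Player 2 would get 6.
Player 2's induced payoffs are 5, 4, 20, 6, so Player 2 commits to Y. Subgame-perfect outcome: (A, Y) with payoffs (20, 20).

Y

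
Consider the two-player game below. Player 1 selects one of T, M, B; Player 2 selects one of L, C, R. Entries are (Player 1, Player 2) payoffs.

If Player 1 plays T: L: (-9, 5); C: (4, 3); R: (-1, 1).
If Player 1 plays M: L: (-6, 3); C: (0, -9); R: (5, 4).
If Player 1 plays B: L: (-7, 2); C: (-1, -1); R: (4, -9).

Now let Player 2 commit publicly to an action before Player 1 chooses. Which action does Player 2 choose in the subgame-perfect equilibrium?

R

Solve by backward induction (Player 2 leads).
- L → Player 1 plays M (best of -9, -6, -7); Player 2 gets 3.
- C → Player 1 plays T (best of 4, 0, -1); Player 2 gets 3.
- R → Player 1 plays M (best of -1, 5, 4); Player 2 gets 4.
Maximizing over 3, 3, 4, Player 2 chooses R. Subgame-perfect outcome: (M, R) with payoffs (5, 4).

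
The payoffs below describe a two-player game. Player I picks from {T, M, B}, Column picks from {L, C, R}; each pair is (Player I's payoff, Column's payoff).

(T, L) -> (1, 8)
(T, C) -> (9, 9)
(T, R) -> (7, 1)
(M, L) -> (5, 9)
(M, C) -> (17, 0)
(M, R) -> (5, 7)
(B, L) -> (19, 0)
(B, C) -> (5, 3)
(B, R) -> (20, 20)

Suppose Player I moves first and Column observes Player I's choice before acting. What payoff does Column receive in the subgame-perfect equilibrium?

Work backward from Column's decision.
- T: Column compares 8, 9, 1 and picks C; Player I would get 9.
- M: Column compares 9, 0, 7 and picks L; Player I would get 5.
- B: Column compares 0, 3, 20 and picks R; Player I would get 20.
Player I's induced payoffs are 9, 5, 20, so Player I commits to B. Subgame-perfect outcome: (B, R) with payoffs (20, 20).

20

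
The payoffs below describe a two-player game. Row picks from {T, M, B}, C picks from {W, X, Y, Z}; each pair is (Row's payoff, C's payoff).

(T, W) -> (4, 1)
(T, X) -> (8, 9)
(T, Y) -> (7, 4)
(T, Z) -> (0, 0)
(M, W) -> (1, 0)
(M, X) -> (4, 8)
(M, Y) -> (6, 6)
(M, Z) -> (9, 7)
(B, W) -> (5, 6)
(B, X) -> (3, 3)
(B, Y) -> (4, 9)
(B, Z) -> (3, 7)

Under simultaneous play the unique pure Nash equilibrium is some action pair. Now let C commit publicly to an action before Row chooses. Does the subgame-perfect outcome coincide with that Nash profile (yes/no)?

yes

Row best-responds to each possible C move:
- W → Row plays B (best of 4, 1, 5); C gets 6.
- X → Row plays T (best of 8, 4, 3); C gets 9.
- Y → Row plays T (best of 7, 6, 4); C gets 4.
- Z → Row plays M (best of 0, 9, 3); C gets 7.
Maximizing over 6, 9, 4, 7, C chooses X. Subgame-perfect outcome: (T, X) with payoffs (8, 9).
For the simultaneous game, intersect best replies.
Row's best replies: W→B; X→T; Y→T; Z→M.
C's best replies: T→X; M→X; B→Y.
The unique mutual best reply is (T, X), giving (8, 9).
Sequential outcome (T, X) coincides with the Nash profile (T, X).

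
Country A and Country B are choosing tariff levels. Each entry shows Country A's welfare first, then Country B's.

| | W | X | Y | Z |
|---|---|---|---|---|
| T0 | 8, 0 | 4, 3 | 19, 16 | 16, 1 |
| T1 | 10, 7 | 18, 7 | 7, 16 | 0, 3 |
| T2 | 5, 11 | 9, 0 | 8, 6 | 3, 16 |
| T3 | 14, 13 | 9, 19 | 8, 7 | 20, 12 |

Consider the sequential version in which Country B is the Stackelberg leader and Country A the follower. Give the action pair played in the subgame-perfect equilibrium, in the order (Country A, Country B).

Work backward from Country A's decision.
- W: Country A compares 8, 10, 5, 14 and picks T3; Country B would get 13.
- X: Country A compares 4, 18, 9, 9 and picks T1; Country B would get 7.
- Y: Country A compares 19, 7, 8, 8 and picks T0; Country B would get 16.
- Z: Country A compares 16, 0, 3, 20 and picks T3; Country B would get 12.
Maximizing over 13, 7, 16, 12, Country B chooses Y. Subgame-perfect outcome: (T0, Y) with payoffs (19, 16).

(T0, Y)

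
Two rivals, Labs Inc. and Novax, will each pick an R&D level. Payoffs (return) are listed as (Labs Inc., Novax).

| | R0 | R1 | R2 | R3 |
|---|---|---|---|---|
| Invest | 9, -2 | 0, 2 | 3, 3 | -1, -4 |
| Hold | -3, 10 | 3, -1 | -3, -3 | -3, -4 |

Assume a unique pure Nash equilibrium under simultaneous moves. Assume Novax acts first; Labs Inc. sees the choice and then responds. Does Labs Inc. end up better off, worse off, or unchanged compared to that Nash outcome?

Backward induction with Novax moving first.
- R0: BR = Invest, leader payoff -2.
- R1: BR = Hold, leader payoff -1.
- R2: BR = Invest, leader payoff 3.
- R3: BR = Invest, leader payoff -4.
Novax's induced payoffs are -2, -1, 3, -4, so Novax commits to R2. Subgame-perfect outcome: (Invest, R2) with payoffs (3, 3).
Now find the simultaneous Nash equilibrium.
Labs Inc.'s best replies: R0→Invest; R1→Hold; R2→Invest; R3→Invest.
Novax's best replies: Invest→R2; Hold→R0.
The unique mutual best reply is (Invest, R2), giving (3, 3).
Labs Inc. earns 3 sequentially versus 3 at the Nash outcome: unchanged.

unchanged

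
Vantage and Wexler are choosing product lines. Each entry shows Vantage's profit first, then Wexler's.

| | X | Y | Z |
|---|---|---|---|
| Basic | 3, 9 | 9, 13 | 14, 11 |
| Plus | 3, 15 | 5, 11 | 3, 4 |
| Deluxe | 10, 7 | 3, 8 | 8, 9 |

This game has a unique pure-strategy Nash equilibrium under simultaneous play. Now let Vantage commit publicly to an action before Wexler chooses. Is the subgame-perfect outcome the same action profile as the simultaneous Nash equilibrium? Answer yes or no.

Wexler best-responds to each possible Vantage move:
- Basic: Wexler compares 9, 13, 11 and picks Y; Vantage would get 9.
- Plus: Wexler compares 15, 11, 4 and picks X; Vantage would get 3.
- Deluxe: Wexler compares 7, 8, 9 and picks Z; Vantage would get 8.
Vantage's induced payoffs are 9, 3, 8, so Vantage commits to Basic. Subgame-perfect outcome: (Basic, Y) with payoffs (9, 13).
Now find the simultaneous Nash equilibrium.
Vantage's best replies: X→Deluxe; Y→Basic; Z→Basic.
Wexler's best replies: Basic→Y; Plus→X; Deluxe→Z.
The unique mutual best reply is (Basic, Y), giving (9, 13).
Sequential outcome (Basic, Y) coincides with the Nash profile (Basic, Y).

yes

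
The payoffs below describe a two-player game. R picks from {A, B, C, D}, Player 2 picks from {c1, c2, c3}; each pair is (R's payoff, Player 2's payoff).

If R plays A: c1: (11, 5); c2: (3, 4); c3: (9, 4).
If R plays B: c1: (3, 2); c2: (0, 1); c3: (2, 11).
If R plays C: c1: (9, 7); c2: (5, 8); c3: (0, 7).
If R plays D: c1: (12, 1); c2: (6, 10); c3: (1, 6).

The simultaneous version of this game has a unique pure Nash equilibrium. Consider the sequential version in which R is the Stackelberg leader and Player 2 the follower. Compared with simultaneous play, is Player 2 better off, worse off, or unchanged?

Work backward from Player 2's decision.
- A → Player 2 plays c1 (best of 5, 4, 4); R gets 11.
- B → Player 2 plays c3 (best of 2, 1, 11); R gets 2.
- C → Player 2 plays c2 (best of 7, 8, 7); R gets 5.
- D → Player 2 plays c2 (best of 1, 10, 6); R gets 6.
Maximizing over 11, 2, 5, 6, R chooses A. Subgame-perfect outcome: (A, c1) with payoffs (11, 5).
Now find the simultaneous Nash equilibrium.
R's best replies: c1→D; c2→D; c3→A.
Player 2's best replies: A→c1; B→c3; C→c2; D→c2.
Only (D, c2) has each player best-responding; Nash payoffs (6, 10).
Player 2 earns 5 sequentially versus 10 at the Nash outcome: worse off.

worse off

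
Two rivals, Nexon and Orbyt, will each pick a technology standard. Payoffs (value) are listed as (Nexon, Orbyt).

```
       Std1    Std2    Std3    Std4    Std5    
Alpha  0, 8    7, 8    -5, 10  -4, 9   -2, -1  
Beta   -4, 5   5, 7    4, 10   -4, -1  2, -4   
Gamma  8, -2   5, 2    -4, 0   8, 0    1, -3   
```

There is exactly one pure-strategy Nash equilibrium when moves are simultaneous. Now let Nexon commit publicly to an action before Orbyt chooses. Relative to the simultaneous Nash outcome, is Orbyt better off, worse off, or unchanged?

worse off

Orbyt best-responds to each possible Nexon move:
- Alpha: BR = Std3, leader payoff -5.
- Beta: BR = Std3, leader payoff 4.
- Gamma: BR = Std2, leader payoff 5.
Nexon's induced payoffs are -5, 4, 5, so Nexon commits to Gamma. Subgame-perfect outcome: (Gamma, Std2) with payoffs (5, 2).
For the simultaneous game, intersect best replies.
Nexon's best replies: Std1→Gamma; Std2→Alpha; Std3→Beta; Std4→Gamma; Std5→Beta.
Orbyt's best replies: Alpha→Std3; Beta→Std3; Gamma→Std2.
Only (Beta, Std3) has each player best-responding; Nash payoffs (4, 10).
Orbyt earns 2 sequentially versus 10 at the Nash outcome: worse off.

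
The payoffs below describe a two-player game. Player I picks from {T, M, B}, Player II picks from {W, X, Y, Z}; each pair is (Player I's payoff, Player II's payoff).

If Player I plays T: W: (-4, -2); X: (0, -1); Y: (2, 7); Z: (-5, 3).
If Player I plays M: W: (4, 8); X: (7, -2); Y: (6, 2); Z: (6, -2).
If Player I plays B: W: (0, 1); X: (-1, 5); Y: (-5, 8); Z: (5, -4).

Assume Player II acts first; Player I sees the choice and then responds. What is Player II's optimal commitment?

W

Backward induction with Player II moving first.
- W → Player I plays M (best of -4, 4, 0); Player II gets 8.
- X → Player I plays M (best of 0, 7, -1); Player II gets -2.
- Y → Player I plays M (best of 2, 6, -5); Player II gets 2.
- Z → Player I plays M (best of -5, 6, 5); Player II gets -2.
Among 8, -2, 2, -2, the best is 8 at W. Subgame-perfect outcome: (M, W) with payoffs (4, 8).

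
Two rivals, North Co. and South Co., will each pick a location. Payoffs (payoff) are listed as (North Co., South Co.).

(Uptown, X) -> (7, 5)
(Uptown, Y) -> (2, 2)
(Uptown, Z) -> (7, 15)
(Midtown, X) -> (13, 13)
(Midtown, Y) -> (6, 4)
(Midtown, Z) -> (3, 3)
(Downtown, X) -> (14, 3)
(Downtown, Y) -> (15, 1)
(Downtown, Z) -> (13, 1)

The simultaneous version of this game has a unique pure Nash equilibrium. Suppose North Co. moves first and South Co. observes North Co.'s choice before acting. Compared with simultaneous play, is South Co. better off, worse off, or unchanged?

South Co. best-responds to each possible North Co. move:
- Uptown → South Co. plays Z (best of 5, 2, 15); North Co. gets 7.
- Midtown → South Co. plays X (best of 13, 4, 3); North Co. gets 13.
- Downtown → South Co. plays X (best of 3, 1, 1); North Co. gets 14.
Among 7, 13, 14, the best is 14 at Downtown. Subgame-perfect outcome: (Downtown, X) with payoffs (14, 3).
Now find the simultaneous Nash equilibrium.
North Co.'s best replies: X→Downtown; Y→Downtown; Z→Downtown.
South Co.'s best replies: Uptown→Z; Midtown→X; Downtown→X.
Only (Downtown, X) has each player best-responding; Nash payoffs (14, 3).
South Co. earns 3 sequentially versus 3 at the Nash outcome: unchanged.

unchanged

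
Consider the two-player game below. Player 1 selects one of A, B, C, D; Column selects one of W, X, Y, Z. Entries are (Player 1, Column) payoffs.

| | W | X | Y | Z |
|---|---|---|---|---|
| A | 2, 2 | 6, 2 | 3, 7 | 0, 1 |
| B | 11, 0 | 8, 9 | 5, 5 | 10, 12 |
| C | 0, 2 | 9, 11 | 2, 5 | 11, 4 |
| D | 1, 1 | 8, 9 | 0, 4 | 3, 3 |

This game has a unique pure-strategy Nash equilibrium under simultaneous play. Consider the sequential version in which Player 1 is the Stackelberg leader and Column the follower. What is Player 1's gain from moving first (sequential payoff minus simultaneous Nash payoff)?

Solve by backward induction (Player 1 leads).
- A: Column compares 2, 2, 7, 1 and picks Y; Player 1 would get 3.
- B: Column compares 0, 9, 5, 12 and picks Z; Player 1 would get 10.
- C: Column compares 2, 11, 5, 4 and picks X; Player 1 would get 9.
- D: Column compares 1, 9, 4, 3 and picks X; Player 1 would get 8.
Maximizing over 3, 10, 9, 8, Player 1 chooses B. Subgame-perfect outcome: (B, Z) with payoffs (10, 12).
Now find the simultaneous Nash equilibrium.
Player 1's best replies: W→B; X→C; Y→B; Z→C.
Column's best replies: A→Y; B→Z; C→X; D→X.
The unique mutual best reply is (C, X), giving (9, 11).
Player 1's commitment gain: 10 − 9 = 1.

1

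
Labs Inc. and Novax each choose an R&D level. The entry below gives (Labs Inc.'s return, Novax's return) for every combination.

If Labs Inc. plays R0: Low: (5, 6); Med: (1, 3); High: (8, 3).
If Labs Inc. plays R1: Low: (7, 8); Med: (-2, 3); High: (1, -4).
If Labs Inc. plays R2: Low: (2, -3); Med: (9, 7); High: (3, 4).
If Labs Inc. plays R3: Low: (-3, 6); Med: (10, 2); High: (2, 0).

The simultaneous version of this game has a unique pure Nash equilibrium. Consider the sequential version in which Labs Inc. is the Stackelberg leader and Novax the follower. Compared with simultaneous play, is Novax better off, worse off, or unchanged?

Novax best-responds to each possible Labs Inc. move:
- R0: BR = Low, leader payoff 5.
- R1: BR = Low, leader payoff 7.
- R2: BR = Med, leader payoff 9.
- R3: BR = Low, leader payoff -3.
Among 5, 7, 9, -3, the best is 9 at R2. Subgame-perfect outcome: (R2, Med) with payoffs (9, 7).
For the simultaneous game, intersect best replies.
Labs Inc.'s best replies: Low→R1; Med→R3; High→R0.
Novax's best replies: R0→Low; R1→Low; R2→Med; R3→Low.
Only (R1, Low) has each player best-responding; Nash payoffs (7, 8).
Novax earns 7 sequentially versus 8 at the Nash outcome: worse off.

worse off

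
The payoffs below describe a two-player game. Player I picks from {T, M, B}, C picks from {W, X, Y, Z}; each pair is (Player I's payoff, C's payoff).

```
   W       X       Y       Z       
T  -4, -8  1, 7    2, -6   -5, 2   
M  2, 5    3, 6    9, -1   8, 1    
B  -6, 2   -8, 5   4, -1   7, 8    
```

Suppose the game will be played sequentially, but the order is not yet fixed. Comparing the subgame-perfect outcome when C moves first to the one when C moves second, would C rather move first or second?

If Player I leads: C's best replies are T→X, M→X, B→Z; Player I's induced payoffs 1, 3, 7; outcome (B, Z), payoffs (7, 8).
If C leads: Player I's best replies are W→M, X→M, Y→M, Z→M; C's induced payoffs 5, 6, -1, 1; outcome (M, X), payoffs (3, 6).
C gets 6 moving first and 8 moving second, so C prefers to move second.

second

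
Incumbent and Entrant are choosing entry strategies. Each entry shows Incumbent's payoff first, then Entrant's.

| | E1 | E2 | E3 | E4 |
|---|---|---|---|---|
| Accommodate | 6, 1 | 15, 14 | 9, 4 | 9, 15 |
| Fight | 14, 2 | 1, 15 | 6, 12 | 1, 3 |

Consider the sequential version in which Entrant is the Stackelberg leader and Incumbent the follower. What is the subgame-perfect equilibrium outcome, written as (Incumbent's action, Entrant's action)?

Backward induction with Entrant moving first.
- E1 → Incumbent plays Fight (best of 6, 14); Entrant gets 2.
- E2 → Incumbent plays Accommodate (best of 15, 1); Entrant gets 14.
- E3 → Incumbent plays Accommodate (best of 9, 6); Entrant gets 4.
- E4 → Incumbent plays Accommodate (best of 9, 1); Entrant gets 15.
Entrant's induced payoffs are 2, 14, 4, 15, so Entrant commits to E4. Subgame-perfect outcome: (Accommodate, E4) with payoffs (9, 15).

(Accommodate, E4)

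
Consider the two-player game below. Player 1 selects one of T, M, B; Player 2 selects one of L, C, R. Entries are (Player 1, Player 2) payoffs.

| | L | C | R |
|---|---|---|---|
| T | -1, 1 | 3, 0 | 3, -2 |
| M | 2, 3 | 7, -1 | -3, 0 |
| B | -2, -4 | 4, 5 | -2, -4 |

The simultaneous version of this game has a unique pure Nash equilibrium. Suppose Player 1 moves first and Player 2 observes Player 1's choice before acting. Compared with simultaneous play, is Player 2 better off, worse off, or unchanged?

better off

Solve by backward induction (Player 1 leads).
- T: BR = L, leader payoff -1.
- M: BR = L, leader payoff 2.
- B: BR = C, leader payoff 4.
Among -1, 2, 4, the best is 4 at B. Subgame-perfect outcome: (B, C) with payoffs (4, 5).
For the simultaneous game, intersect best replies.
Player 1's best replies: L→M; C→M; R→T.
Player 2's best replies: T→L; M→L; B→C.
The unique mutual best reply is (M, L), giving (2, 3).
Player 2 earns 5 sequentially versus 3 at the Nash outcome: better off.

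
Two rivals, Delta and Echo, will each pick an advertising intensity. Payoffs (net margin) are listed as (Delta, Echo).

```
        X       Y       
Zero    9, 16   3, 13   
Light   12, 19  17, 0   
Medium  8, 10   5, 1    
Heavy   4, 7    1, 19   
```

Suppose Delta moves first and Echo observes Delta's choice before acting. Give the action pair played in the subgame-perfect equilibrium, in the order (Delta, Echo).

(Light, X)

Solve by backward induction (Delta leads).
- Zero → Echo plays X (best of 16, 13); Delta gets 9.
- Light → Echo plays X (best of 19, 0); Delta gets 12.
- Medium → Echo plays X (best of 10, 1); Delta gets 8.
- Heavy → Echo plays Y (best of 7, 19); Delta gets 1.
Maximizing over 9, 12, 8, 1, Delta chooses Light. Subgame-perfect outcome: (Light, X) with payoffs (12, 19).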